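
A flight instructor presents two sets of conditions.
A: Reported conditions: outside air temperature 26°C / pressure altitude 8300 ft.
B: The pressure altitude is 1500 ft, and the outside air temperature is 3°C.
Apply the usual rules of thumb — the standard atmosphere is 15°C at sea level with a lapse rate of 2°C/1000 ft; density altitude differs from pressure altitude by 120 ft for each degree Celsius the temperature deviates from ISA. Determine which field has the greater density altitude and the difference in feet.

A by 11192 ft

A: ISA temp = -1.6°C, deviation +27.6°C, DA = 8300 + 120 × 27.6 = 11612 ft.
B: ISA temp = 12°C, deviation -9°C, DA = 1500 + 120 × (-9) = 420 ft.
A is higher by 11612 − 420 = 11192 ft.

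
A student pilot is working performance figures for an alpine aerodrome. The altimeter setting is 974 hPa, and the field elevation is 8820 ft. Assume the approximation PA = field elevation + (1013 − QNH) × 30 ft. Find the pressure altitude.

Pressure correction = (1013 − 974) × 30 = +1170 ft.
Pressure altitude = 8820 + (+1170) = 9990 ft.

9990 ft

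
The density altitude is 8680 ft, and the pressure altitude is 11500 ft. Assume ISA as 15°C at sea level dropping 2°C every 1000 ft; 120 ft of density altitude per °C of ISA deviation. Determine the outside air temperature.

-31.5°C

Density altitude − pressure altitude = 8680 − 11500 = -2820 ft.
At 120 ft/°C that is an ISA deviation of -2820/120 = -23.5°C.
ISA temperature at 11500 ft = 15 − 2 × (11500/1000) = -8°C.
OAT = ISA + deviation = -8 + (-23.5) = -31.5°C.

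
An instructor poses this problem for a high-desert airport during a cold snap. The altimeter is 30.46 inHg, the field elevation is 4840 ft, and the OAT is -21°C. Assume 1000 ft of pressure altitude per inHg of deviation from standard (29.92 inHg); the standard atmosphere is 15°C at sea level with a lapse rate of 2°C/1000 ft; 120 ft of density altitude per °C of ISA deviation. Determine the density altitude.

Pressure altitude = 4840 + (29.92 − 30.46) × 1000 = 4840 + (-540) = 4300 ft.
ISA temperature at 4300 ft = 15 − 2 × (4300/1000) = 6.4°C.
ISA deviation = -21 − 6.4 = -27.4°C.
Density altitude = 4300 + 120 × (-27.4) = 1012 ft.

1012 ft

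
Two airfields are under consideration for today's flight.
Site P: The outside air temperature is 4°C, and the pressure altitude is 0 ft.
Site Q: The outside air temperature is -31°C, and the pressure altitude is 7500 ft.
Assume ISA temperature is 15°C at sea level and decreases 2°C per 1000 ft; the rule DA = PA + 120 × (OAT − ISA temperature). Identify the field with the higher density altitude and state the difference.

Site P: ISA temp = 15°C, deviation -11°C, DA = 0 + 120 × (-11) = -1320 ft.
Site Q: ISA temp = 0°C, deviation -31°C, DA = 7500 + 120 × (-31) = 3780 ft.
Site Q is higher by 3780 − (-1320) = 5100 ft.

Site Q by 5100 ft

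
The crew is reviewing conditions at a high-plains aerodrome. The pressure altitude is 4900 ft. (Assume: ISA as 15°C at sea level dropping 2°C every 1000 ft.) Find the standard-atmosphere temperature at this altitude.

ISA temperature = 15 − 2 × (4900/1000) = 15 − 9.8 = 5.2°C.

5.2°C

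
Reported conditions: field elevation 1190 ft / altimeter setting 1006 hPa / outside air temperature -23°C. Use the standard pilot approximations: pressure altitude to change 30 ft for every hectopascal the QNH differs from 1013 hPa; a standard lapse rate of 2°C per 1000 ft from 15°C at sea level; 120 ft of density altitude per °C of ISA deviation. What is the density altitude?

Pressure altitude = 1190 + (1013 − 1006) × 30 = 1190 + (+210) = 1400 ft.
ISA temperature at 1400 ft = 15 − 2 × (1400/1000) = 12.2°C.
ISA deviation = -23 − 12.2 = -35.2°C.
Density altitude = 1400 + 120 × (-35.2) = -2824 ft.

-2824 ft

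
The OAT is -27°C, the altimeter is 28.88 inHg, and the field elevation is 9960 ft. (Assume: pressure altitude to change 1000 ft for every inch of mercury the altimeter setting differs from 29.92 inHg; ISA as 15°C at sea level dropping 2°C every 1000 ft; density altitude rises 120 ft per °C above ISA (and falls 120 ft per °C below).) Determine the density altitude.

Pressure altitude = 9960 + (29.92 − 28.88) × 1000 = 9960 + (+1040) = 11000 ft.
ISA temperature at 11000 ft = 15 − 2 × (11000/1000) = -7°C.
ISA deviation = -27 − (-7) = -20°C.
Density altitude = 11000 + 120 × (-20) = 8600 ft.

8600 ft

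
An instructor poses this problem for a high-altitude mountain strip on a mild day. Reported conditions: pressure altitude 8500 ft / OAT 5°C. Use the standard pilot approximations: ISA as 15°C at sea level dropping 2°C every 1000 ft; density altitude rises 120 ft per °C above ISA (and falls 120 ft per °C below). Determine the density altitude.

9340 ft

ISA temperature at 8500 ft = 15 − 2 × (8500/1000) = -2°C.
ISA deviation = 5 − (-2) = +7°C.
Density altitude = 8500 + 120 × (7) = 8500 + (+840) = 9340 ft.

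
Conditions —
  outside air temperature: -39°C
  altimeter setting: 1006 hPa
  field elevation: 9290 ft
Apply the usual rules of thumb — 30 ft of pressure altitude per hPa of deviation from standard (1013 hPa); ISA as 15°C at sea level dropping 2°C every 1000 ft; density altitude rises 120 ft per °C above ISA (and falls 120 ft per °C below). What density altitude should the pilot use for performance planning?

5300 ft

Pressure altitude = 9290 + (1013 − 1006) × 30 = 9290 + (+210) = 9500 ft.
ISA temperature at 9500 ft = 15 − 2 × (9500/1000) = -4°C.
ISA deviation = -39 − (-4) = -35°C.
Density altitude = 9500 + 120 × (-35) = 5300 ft.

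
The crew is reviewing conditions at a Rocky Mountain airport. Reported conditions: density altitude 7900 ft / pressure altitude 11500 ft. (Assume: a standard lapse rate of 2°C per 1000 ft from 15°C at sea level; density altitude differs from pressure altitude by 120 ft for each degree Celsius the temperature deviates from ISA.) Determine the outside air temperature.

Density altitude − pressure altitude = 7900 − 11500 = -3600 ft.
At 120 ft/°C that is an ISA deviation of -3600/120 = -30°C.
ISA temperature at 11500 ft = 15 − 2 × (11500/1000) = -8°C.
OAT = ISA + deviation = -8 + (-30) = -38°C.

-38°C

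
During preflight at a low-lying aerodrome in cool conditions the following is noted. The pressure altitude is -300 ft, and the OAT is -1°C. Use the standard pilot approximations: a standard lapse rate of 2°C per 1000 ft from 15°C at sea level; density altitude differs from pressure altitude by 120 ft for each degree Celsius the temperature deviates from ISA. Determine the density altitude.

ISA temperature at -300 ft = 15 − 2 × (-300/1000) = 15.6°C.
ISA deviation = -1 − 15.6 = -16.6°C.
Density altitude = -300 + 120 × (-16.6) = -300 + (-1992) = -2292 ft.

-2292 ft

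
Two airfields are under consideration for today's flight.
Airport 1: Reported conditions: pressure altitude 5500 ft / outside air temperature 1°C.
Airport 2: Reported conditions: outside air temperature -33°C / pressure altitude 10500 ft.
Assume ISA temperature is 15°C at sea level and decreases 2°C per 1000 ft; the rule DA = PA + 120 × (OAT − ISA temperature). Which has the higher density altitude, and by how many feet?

Airport 1: ISA temp = 4°C, deviation -3°C, DA = 5500 + 120 × (-3) = 5140 ft.
Airport 2: ISA temp = -6°C, deviation -27°C, DA = 10500 + 120 × (-27) = 7260 ft.
Airport 2 is higher by 7260 − 5140 = 2120 ft.

Airport 2 by 2120 ft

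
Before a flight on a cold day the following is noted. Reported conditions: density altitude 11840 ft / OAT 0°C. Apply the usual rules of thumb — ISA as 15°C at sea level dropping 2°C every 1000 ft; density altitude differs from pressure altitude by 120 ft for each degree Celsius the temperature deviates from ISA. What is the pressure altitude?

DA = PA + 120 × (OAT − (15 − 2·PA/1000)) = PA + 120·OAT − 1800 + 0.24·PA = 1.24·PA + 120·OAT − 1800.
So 1.24·PA = 11840 − 120 × 0 + 1800 = 13640.
PA = 13640 / 1.24 = 11000 ft.

11000 ft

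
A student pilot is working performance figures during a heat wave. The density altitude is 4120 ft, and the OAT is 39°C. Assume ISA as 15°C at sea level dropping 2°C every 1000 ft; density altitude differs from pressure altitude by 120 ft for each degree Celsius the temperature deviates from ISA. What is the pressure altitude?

1000 ft

DA = PA + 120 × (OAT − (15 − 2·PA/1000)) = PA + 120·OAT − 1800 + 0.24·PA = 1.24·PA + 120·OAT − 1800.
So 1.24·PA = 4120 − 120 × 39 + 1800 = 1240.
PA = 1240 / 1.24 = 1000 ft.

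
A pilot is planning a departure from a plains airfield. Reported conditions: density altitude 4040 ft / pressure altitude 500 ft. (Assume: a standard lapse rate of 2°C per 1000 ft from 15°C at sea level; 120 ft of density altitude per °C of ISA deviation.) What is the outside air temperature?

Density altitude − pressure altitude = 4040 − 500 = +3540 ft.
At 120 ft/°C that is an ISA deviation of 3540/120 = +29.5°C.
ISA temperature at 500 ft = 15 − 2 × (500/1000) = 14°C.
OAT = ISA + deviation = 14 + (+29.5) = 43.5°C.

43.5°C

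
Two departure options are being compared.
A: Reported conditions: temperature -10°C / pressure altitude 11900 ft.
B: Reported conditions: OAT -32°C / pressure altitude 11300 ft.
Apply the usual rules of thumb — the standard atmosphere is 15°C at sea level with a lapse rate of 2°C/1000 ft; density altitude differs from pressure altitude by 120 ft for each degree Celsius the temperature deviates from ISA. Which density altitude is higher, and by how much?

A by 3384 ft

A: ISA temp = -8.8°C, deviation -1.2°C, DA = 11900 + 120 × (-1.2) = 11756 ft.
B: ISA temp = -7.6°C, deviation -24.4°C, DA = 11300 + 120 × (-24.4) = 8372 ft.
A is higher by 11756 − 8372 = 3384 ft.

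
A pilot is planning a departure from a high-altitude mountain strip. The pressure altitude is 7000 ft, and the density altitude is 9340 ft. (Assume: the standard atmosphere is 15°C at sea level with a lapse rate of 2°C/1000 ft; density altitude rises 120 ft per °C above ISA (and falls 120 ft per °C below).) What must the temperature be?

20.5°C

Density altitude − pressure altitude = 9340 − 7000 = +2340 ft.
At 120 ft/°C that is an ISA deviation of 2340/120 = +19.5°C.
ISA temperature at 7000 ft = 15 − 2 × (7000/1000) = 1°C.
OAT = ISA + deviation = 1 + (+19.5) = 20.5°C.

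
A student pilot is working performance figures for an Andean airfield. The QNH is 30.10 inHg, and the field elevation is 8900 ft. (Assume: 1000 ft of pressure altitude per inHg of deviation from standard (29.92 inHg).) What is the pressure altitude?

Pressure correction = (29.92 − 30.10) × 1000 = -180 ft.
Pressure altitude = 8900 + (-180) = 8720 ft.

8720 ft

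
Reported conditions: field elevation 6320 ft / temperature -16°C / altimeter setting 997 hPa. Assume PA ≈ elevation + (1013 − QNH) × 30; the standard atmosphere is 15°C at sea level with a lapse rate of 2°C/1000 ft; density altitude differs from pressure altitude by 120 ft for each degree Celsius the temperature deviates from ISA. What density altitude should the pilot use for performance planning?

Pressure altitude = 6320 + (1013 − 997) × 30 = 6320 + (+480) = 6800 ft.
ISA temperature at 6800 ft = 15 − 2 × (6800/1000) = 1.4°C.
ISA deviation = -16 − 1.4 = -17.4°C.
Density altitude = 6800 + 120 × (-17.4) = 4712 ft.

4712 ft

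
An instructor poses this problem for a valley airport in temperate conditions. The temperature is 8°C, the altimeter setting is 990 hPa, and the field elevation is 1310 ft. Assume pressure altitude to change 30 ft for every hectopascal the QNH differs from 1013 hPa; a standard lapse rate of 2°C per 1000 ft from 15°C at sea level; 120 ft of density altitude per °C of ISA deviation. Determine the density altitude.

1640 ft

Pressure altitude = 1310 + (1013 − 990) × 30 = 1310 + (+690) = 2000 ft.
ISA temperature at 2000 ft = 15 − 2 × (2000/1000) = 11°C.
ISA deviation = 8 − 11 = -3°C.
Density altitude = 2000 + 120 × (-3) = 1640 ft.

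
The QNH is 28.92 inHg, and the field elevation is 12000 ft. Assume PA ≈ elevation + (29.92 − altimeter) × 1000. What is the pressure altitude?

13000 ft

Pressure correction = (29.92 − 28.92) × 1000 = +1000 ft.
Pressure altitude = 12000 + (+1000) = 13000 ft.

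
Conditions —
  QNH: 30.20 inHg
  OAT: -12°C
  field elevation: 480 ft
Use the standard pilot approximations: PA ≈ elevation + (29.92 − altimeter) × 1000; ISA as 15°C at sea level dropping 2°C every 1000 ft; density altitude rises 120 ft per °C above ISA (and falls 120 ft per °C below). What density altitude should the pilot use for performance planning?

-2992 ft

Pressure altitude = 480 + (29.92 − 30.20) × 1000 = 480 + (-280) = 200 ft.
ISA temperature at 200 ft = 15 − 2 × (200/1000) = 14.6°C.
ISA deviation = -12 − 14.6 = -26.6°C.
Density altitude = 200 + 120 × (-26.6) = -2992 ft.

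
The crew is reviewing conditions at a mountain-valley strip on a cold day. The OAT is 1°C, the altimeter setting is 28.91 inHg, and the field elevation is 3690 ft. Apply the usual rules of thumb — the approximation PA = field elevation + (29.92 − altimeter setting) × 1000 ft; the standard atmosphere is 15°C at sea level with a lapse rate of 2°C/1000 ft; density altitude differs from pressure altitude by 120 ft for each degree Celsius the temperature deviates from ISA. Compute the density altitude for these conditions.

Pressure altitude = 3690 + (29.92 − 28.91) × 1000 = 3690 + (+1010) = 4700 ft.
ISA temperature at 4700 ft = 15 − 2 × (4700/1000) = 5.6°C.
ISA deviation = 1 − 5.6 = -4.6°C.
Density altitude = 4700 + 120 × (-4.6) = 4148 ft.

4148 ft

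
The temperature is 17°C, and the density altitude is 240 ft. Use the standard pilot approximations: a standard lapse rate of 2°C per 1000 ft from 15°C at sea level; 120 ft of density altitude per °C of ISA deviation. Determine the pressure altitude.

DA = PA + 120 × (OAT − (15 − 2·PA/1000)) = PA + 120·OAT − 1800 + 0.24·PA = 1.24·PA + 120·OAT − 1800.
So 1.24·PA = 240 − 120 × 17 + 1800 = 0.
PA = 0 / 1.24 = 0 ft.

0 ft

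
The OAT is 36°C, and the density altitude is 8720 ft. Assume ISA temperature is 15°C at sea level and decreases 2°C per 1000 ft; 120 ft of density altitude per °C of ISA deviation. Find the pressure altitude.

5000 ft

DA = PA + 120 × (OAT − (15 − 2·PA/1000)) = PA + 120·OAT − 1800 + 0.24·PA = 1.24·PA + 120·OAT − 1800.
So 1.24·PA = 8720 − 120 × 36 + 1800 = 6200.
PA = 6200 / 1.24 = 5000 ft.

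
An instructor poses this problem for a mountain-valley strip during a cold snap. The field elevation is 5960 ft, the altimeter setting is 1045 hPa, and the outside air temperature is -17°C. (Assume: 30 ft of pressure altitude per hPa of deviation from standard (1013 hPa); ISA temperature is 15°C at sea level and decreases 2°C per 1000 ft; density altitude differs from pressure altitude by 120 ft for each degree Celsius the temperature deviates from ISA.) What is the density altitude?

Pressure altitude = 5960 + (1013 − 1045) × 30 = 5960 + (-960) = 5000 ft.
ISA temperature at 5000 ft = 15 − 2 × (5000/1000) = 5°C.
ISA deviation = -17 − 5 = -22°C.
Density altitude = 5000 + 120 × (-22) = 2360 ft.

2360 ft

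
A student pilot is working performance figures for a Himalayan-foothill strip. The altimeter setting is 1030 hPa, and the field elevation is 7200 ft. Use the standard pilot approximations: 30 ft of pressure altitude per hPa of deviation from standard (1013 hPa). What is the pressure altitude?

6690 ft

Pressure correction = (1013 − 1030) × 30 = -510 ft.
Pressure altitude = 7200 + (-510) = 6690 ft.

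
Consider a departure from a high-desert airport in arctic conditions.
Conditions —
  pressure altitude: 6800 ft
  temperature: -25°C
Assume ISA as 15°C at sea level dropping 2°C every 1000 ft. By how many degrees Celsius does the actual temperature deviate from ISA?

ISA temperature at 6800 ft = 15 − 2 × (6800/1000) = 1.4°C.
Deviation = OAT − ISA = -25 − 1.4 = -26.4°C.

ISA-26.4°C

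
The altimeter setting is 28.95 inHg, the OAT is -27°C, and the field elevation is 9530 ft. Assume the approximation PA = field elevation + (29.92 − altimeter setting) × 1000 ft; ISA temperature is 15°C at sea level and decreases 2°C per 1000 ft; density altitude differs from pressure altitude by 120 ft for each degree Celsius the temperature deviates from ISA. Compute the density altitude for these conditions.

7980 ft

Pressure altitude = 9530 + (29.92 − 28.95) × 1000 = 9530 + (+970) = 10500 ft.
ISA temperature at 10500 ft = 15 − 2 × (10500/1000) = -6°C.
ISA deviation = -27 − (-6) = -21°C.
Density altitude = 10500 + 120 × (-21) = 7980 ft.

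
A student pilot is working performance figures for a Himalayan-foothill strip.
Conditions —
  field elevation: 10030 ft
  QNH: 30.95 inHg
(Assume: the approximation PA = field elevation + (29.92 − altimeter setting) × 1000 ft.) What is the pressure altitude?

9000 ft

Pressure correction = (29.92 − 30.95) × 1000 = -1030 ft.
Pressure altitude = 10030 + (-1030) = 9000 ft.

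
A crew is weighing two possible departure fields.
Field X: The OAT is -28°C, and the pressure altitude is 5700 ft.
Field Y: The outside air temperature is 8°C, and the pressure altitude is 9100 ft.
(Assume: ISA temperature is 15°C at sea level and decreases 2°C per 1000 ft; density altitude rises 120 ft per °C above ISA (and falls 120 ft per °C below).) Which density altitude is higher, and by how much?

Field X: ISA temp = 3.6°C, deviation -31.6°C, DA = 5700 + 120 × (-31.6) = 1908 ft.
Field Y: ISA temp = -3.2°C, deviation +11.2°C, DA = 9100 + 120 × 11.2 = 10444 ft.
Field Y is higher by 10444 − 1908 = 8536 ft.

Field Y by 8536 ft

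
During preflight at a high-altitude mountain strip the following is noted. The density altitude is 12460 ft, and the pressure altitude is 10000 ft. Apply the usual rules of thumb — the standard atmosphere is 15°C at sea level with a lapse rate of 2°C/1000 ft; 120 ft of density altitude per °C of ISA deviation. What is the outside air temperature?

Density altitude − pressure altitude = 12460 − 10000 = +2460 ft.
At 120 ft/°C that is an ISA deviation of 2460/120 = +20.5°C.
ISA temperature at 10000 ft = 15 − 2 × (10000/1000) = -5°C.
OAT = ISA + deviation = -5 + (+20.5) = 15.5°C.

15.5°C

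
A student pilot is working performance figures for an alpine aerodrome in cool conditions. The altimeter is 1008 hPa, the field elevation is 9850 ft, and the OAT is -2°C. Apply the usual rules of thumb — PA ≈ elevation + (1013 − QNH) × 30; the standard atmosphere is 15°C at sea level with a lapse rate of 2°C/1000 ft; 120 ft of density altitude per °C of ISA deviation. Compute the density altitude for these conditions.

Pressure altitude = 9850 + (1013 − 1008) × 30 = 9850 + (+150) = 10000 ft.
ISA temperature at 10000 ft = 15 − 2 × (10000/1000) = -5°C.
ISA deviation = -2 − (-5) = +3°C.
Density altitude = 10000 + 120 × (3) = 10360 ft.

10360 ft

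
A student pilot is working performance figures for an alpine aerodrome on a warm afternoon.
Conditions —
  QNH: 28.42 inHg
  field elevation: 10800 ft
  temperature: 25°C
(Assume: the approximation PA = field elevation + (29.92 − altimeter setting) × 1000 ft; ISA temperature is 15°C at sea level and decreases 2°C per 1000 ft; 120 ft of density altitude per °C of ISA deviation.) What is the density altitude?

16452 ft

Pressure altitude = 10800 + (29.92 − 28.42) × 1000 = 10800 + (+1500) = 12300 ft.
ISA temperature at 12300 ft = 15 − 2 × (12300/1000) = -9.6°C.
ISA deviation = 25 − (-9.6) = +34.6°C.
Density altitude = 12300 + 120 × (34.6) = 16452 ft.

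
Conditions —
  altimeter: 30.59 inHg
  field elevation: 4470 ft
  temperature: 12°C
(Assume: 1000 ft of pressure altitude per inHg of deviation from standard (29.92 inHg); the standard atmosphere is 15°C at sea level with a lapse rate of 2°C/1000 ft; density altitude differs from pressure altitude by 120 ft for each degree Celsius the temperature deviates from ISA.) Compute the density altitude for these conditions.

Pressure altitude = 4470 + (29.92 − 30.59) × 1000 = 4470 + (-670) = 3800 ft.
ISA temperature at 3800 ft = 15 − 2 × (3800/1000) = 7.4°C.
ISA deviation = 12 − 7.4 = +4.6°C.
Density altitude = 3800 + 120 × (4.6) = 4352 ft.

4352 ft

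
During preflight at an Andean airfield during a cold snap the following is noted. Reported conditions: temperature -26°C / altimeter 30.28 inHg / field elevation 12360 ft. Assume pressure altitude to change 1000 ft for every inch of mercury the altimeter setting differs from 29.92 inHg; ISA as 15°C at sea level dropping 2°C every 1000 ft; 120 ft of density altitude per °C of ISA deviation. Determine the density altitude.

Pressure altitude = 12360 + (29.92 − 30.28) × 1000 = 12360 + (-360) = 12000 ft.
ISA temperature at 12000 ft = 15 − 2 × (12000/1000) = -9°C.
ISA deviation = -26 − (-9) = -17°C.
Density altitude = 12000 + 120 × (-17) = 9960 ft.

9960 ft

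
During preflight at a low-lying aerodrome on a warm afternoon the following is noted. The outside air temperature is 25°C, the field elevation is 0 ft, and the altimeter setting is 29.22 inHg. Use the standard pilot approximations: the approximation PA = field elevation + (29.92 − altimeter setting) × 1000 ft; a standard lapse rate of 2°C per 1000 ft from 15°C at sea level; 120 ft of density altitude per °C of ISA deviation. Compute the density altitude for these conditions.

2068 ft

Pressure altitude = 0 + (29.92 − 29.22) × 1000 = 0 + (+700) = 700 ft.
ISA temperature at 700 ft = 15 − 2 × (700/1000) = 13.6°C.
ISA deviation = 25 − 13.6 = +11.4°C.
Density altitude = 700 + 120 × (11.4) = 2068 ft.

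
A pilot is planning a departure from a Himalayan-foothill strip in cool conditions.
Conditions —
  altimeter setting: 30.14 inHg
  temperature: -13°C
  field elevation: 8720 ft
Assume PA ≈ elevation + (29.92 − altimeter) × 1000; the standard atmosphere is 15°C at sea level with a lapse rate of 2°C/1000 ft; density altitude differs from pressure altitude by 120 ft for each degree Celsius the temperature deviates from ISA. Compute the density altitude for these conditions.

Pressure altitude = 8720 + (29.92 − 30.14) × 1000 = 8720 + (-220) = 8500 ft.
ISA temperature at 8500 ft = 15 − 2 × (8500/1000) = -2°C.
ISA deviation = -13 − (-2) = -11°C.
Density altitude = 8500 + 120 × (-11) = 7180 ft.

7180 ft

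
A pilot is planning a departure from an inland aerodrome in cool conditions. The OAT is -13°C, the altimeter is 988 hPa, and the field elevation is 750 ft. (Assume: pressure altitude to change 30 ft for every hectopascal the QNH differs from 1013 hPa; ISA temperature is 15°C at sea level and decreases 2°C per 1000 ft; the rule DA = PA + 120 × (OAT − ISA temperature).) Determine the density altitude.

Pressure altitude = 750 + (1013 − 988) × 30 = 750 + (+750) = 1500 ft.
ISA temperature at 1500 ft = 15 − 2 × (1500/1000) = 12°C.
ISA deviation = -13 − 12 = -25°C.
Density altitude = 1500 + 120 × (-25) = -1500 ft.

-1500 ft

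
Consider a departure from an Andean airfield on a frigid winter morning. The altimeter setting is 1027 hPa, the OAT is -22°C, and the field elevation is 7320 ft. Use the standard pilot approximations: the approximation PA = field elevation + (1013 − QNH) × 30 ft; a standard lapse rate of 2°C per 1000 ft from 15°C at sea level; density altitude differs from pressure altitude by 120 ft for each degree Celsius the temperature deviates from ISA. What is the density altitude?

Pressure altitude = 7320 + (1013 − 1027) × 30 = 7320 + (-420) = 6900 ft.
ISA temperature at 6900 ft = 15 − 2 × (6900/1000) = 1.2°C.
ISA deviation = -22 − 1.2 = -23.2°C.
Density altitude = 6900 + 120 × (-23.2) = 4116 ft.

4116 ft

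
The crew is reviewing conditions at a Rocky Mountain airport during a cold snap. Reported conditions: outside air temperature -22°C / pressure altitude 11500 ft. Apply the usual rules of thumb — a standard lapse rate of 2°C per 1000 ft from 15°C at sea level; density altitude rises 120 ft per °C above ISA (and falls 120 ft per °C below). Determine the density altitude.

ISA temperature at 11500 ft = 15 − 2 × (11500/1000) = -8°C.
ISA deviation = -22 − (-8) = -14°C.
Density altitude = 11500 + 120 × (-14) = 11500 + (-1680) = 9820 ft.

9820 ft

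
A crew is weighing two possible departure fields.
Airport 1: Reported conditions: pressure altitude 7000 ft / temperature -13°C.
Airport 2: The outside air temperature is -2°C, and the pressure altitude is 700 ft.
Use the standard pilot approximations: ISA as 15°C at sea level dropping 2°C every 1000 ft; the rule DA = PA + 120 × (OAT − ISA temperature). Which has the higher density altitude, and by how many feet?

Airport 1: ISA temp = 1°C, deviation -14°C, DA = 7000 + 120 × (-14) = 5320 ft.
Airport 2: ISA temp = 13.6°C, deviation -15.6°C, DA = 700 + 120 × (-15.6) = -1172 ft.
Airport 1 is higher by 5320 − (-1172) = 6492 ft.

Airport 1 by 6492 ft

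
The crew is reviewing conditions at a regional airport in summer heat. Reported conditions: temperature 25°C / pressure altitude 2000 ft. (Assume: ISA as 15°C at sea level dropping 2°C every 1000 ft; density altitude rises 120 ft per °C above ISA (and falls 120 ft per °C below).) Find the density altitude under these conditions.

3680 ft

ISA temperature at 2000 ft = 15 − 2 × (2000/1000) = 11°C.
ISA deviation = 25 − 11 = +14°C.
Density altitude = 2000 + 120 × (14) = 2000 + (+1680) = 3680 ft.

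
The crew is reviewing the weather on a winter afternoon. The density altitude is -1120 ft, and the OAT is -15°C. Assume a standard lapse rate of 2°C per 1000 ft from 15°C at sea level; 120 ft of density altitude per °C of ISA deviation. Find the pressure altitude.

2000 ft

DA = PA + 120 × (OAT − (15 − 2·PA/1000)) = PA + 120·OAT − 1800 + 0.24·PA = 1.24·PA + 120·OAT − 1800.
So 1.24·PA = -1120 − 120 × (-15) + 1800 = 2480.
PA = 2480 / 1.24 = 2000 ft.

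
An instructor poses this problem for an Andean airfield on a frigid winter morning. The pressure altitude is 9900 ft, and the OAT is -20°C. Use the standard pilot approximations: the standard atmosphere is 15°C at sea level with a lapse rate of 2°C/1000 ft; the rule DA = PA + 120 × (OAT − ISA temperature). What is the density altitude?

8076 ft

ISA temperature at 9900 ft = 15 − 2 × (9900/1000) = -4.8°C.
ISA deviation = -20 − (-4.8) = -15.2°C.
Density altitude = 9900 + 120 × (-15.2) = 9900 + (-1824) = 8076 ft.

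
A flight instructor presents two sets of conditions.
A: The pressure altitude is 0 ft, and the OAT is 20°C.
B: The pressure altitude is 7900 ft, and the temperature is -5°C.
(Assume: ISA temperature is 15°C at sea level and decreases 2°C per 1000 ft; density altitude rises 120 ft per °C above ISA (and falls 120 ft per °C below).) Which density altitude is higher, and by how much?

B by 6796 ft

A: ISA temp = 15°C, deviation +5°C, DA = 0 + 120 × 5 = 600 ft.
B: ISA temp = -0.8°C, deviation -4.2°C, DA = 7900 + 120 × (-4.2) = 7396 ft.
B is higher by 7396 − 600 = 6796 ft.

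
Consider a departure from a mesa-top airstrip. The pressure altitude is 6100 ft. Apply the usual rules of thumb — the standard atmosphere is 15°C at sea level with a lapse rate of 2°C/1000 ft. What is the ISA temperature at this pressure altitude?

ISA temperature = 15 − 2 × (6100/1000) = 15 − 12.2 = 2.8°C.

2.8°C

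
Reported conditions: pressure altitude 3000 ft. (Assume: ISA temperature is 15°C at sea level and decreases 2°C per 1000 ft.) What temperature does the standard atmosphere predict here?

ISA temperature = 15 − 2 × (3000/1000) = 15 − 6 = 9°C.

9°C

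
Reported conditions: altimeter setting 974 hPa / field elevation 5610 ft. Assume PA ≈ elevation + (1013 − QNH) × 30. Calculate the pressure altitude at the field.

Pressure correction = (1013 − 974) × 30 = +1170 ft.
Pressure altitude = 5610 + (+1170) = 6780 ft.

6780 ft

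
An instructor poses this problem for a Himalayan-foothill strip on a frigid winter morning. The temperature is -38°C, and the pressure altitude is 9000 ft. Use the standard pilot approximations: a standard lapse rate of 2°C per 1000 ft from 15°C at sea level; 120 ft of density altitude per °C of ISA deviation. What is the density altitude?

4800 ft

ISA temperature at 9000 ft = 15 − 2 × (9000/1000) = -3°C.
ISA deviation = -38 − (-3) = -35°C.
Density altitude = 9000 + 120 × (-35) = 9000 + (-4200) = 4800 ft.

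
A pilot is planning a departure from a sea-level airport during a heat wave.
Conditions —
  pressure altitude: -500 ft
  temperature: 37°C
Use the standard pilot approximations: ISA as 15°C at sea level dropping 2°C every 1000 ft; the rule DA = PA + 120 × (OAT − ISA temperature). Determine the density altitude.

2020 ft

ISA temperature at -500 ft = 15 − 2 × (-500/1000) = 16°C.
ISA deviation = 37 − 16 = +21°C.
Density altitude = -500 + 120 × (21) = -500 + (+2520) = 2020 ft.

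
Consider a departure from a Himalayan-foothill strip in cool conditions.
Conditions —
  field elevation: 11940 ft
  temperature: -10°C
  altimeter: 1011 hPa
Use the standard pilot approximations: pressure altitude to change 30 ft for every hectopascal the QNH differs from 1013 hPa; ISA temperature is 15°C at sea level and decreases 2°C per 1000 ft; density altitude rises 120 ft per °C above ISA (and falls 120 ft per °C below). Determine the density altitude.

11880 ft

Pressure altitude = 11940 + (1013 − 1011) × 30 = 11940 + (+60) = 12000 ft.
ISA temperature at 12000 ft = 15 − 2 × (12000/1000) = -9°C.
ISA deviation = -10 − (-9) = -1°C.
Density altitude = 12000 + 120 × (-1) = 11880 ft.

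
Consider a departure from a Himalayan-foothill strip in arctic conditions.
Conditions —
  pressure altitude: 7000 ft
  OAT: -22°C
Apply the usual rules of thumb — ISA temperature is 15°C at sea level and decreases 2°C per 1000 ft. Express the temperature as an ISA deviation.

ISA-23°C

ISA temperature at 7000 ft = 15 − 2 × (7000/1000) = 1°C.
Deviation = OAT − ISA = -22 − 1 = -23°C.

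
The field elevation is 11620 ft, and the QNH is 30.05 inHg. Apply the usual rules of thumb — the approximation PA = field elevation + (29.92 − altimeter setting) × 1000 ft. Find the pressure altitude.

11490 ft

Pressure correction = (29.92 − 30.05) × 1000 = -130 ft.
Pressure altitude = 11620 + (-130) = 11490 ft.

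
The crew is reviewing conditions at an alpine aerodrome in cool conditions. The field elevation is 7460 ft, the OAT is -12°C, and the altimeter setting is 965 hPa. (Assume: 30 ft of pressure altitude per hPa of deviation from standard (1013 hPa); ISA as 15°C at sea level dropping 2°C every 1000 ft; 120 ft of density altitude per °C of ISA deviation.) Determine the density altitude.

7796 ft

Pressure altitude = 7460 + (1013 − 965) × 30 = 7460 + (+1440) = 8900 ft.
ISA temperature at 8900 ft = 15 − 2 × (8900/1000) = -2.8°C.
ISA deviation = -12 − (-2.8) = -9.2°C.
Density altitude = 8900 + 120 × (-9.2) = 7796 ft.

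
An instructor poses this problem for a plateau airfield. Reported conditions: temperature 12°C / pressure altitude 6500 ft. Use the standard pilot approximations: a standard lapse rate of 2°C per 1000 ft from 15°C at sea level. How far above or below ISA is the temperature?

ISA+10°C

ISA temperature at 6500 ft = 15 − 2 × (6500/1000) = 2°C.
Deviation = OAT − ISA = 12 − 2 = +10°C.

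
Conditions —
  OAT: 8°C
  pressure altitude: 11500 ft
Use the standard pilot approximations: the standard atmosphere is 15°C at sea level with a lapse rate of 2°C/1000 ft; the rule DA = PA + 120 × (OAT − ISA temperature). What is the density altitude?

ISA temperature at 11500 ft = 15 − 2 × (11500/1000) = -8°C.
ISA deviation = 8 − (-8) = +16°C.
Density altitude = 11500 + 120 × (16) = 11500 + (+1920) = 13420 ft.

13420 ft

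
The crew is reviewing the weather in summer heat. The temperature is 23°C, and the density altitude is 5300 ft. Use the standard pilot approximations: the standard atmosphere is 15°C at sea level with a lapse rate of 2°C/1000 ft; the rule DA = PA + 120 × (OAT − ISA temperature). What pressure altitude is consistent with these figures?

DA = PA + 120 × (OAT − (15 − 2·PA/1000)) = PA + 120·OAT − 1800 + 0.24·PA = 1.24·PA + 120·OAT − 1800.
So 1.24·PA = 5300 − 120 × 23 + 1800 = 4340.
PA = 4340 / 1.24 = 3500 ft.

3500 ft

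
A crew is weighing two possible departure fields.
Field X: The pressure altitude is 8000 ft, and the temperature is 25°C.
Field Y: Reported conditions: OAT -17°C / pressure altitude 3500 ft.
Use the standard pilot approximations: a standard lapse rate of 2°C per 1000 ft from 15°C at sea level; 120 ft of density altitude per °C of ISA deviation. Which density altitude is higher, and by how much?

Field X: ISA temp = -1°C, deviation +26°C, DA = 8000 + 120 × 26 = 11120 ft.
Field Y: ISA temp = 8°C, deviation -25°C, DA = 3500 + 120 × (-25) = 500 ft.
Field X is higher by 11120 − 500 = 10620 ft.

Field X by 10620 ft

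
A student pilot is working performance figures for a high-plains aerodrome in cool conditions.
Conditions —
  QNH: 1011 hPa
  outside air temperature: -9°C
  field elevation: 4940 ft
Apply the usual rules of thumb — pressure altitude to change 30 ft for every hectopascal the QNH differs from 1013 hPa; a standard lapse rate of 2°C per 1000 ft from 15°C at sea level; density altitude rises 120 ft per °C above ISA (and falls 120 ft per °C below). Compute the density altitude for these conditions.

Pressure altitude = 4940 + (1013 − 1011) × 30 = 4940 + (+60) = 5000 ft.
ISA temperature at 5000 ft = 15 − 2 × (5000/1000) = 5°C.
ISA deviation = -9 − 5 = -14°C.
Density altitude = 5000 + 120 × (-14) = 3320 ft.

3320 ft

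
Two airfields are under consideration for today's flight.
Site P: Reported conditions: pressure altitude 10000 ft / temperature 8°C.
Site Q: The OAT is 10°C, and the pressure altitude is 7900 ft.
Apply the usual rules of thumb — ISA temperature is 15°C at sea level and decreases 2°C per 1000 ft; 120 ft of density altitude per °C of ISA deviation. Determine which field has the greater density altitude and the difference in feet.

Site P by 2364 ft

Site P: ISA temp = -5°C, deviation +13°C, DA = 10000 + 120 × 13 = 11560 ft.
Site Q: ISA temp = -0.8°C, deviation +10.8°C, DA = 7900 + 120 × 10.8 = 9196 ft.
Site P is higher by 11560 − 9196 = 2364 ft.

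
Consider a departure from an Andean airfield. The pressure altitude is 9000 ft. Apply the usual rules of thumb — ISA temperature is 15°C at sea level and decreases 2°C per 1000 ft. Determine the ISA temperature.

-3°C

ISA temperature = 15 − 2 × (9000/1000) = 15 − 18 = -3°C.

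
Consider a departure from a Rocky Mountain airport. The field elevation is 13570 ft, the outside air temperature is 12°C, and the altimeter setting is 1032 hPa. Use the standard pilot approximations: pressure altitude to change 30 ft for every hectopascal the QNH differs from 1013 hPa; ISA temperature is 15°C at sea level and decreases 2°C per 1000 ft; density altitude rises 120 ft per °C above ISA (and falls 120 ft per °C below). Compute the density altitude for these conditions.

Pressure altitude = 13570 + (1013 − 1032) × 30 = 13570 + (-570) = 13000 ft.
ISA temperature at 13000 ft = 15 − 2 × (13000/1000) = -11°C.
ISA deviation = 12 − (-11) = +23°C.
Density altitude = 13000 + 120 × (23) = 15760 ft.

15760 ft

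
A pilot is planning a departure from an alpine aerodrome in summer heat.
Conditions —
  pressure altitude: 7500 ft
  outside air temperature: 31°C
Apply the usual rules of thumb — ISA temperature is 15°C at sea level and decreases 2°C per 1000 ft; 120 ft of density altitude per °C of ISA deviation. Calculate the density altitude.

11220 ft

ISA temperature at 7500 ft = 15 − 2 × (7500/1000) = 0°C.
ISA deviation = 31 − 0 = +31°C.
Density altitude = 7500 + 120 × (31) = 7500 + (+3720) = 11220 ft.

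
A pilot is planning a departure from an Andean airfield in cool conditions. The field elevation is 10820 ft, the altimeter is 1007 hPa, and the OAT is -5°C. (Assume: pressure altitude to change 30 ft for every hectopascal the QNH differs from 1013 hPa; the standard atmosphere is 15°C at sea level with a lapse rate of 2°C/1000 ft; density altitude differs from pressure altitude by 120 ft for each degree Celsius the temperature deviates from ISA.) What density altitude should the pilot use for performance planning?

11240 ft

Pressure altitude = 10820 + (1013 − 1007) × 30 = 10820 + (+180) = 11000 ft.
ISA temperature at 11000 ft = 15 − 2 × (11000/1000) = -7°C.
ISA deviation = -5 − (-7) = +2°C.
Density altitude = 11000 + 120 × (2) = 11240 ft.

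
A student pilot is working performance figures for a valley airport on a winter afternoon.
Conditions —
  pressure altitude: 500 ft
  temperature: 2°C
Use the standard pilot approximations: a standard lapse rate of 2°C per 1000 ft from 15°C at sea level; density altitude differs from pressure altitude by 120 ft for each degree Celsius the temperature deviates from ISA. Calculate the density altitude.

-940 ft

ISA temperature at 500 ft = 15 − 2 × (500/1000) = 14°C.
ISA deviation = 2 − 14 = -12°C.
Density altitude = 500 + 120 × (-12) = 500 + (-1440) = -940 ft.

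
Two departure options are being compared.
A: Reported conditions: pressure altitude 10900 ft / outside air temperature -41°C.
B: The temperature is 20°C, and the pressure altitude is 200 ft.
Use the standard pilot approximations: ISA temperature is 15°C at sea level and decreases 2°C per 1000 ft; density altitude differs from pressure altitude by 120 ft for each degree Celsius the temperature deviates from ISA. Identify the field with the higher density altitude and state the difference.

A: ISA temp = -6.8°C, deviation -34.2°C, DA = 10900 + 120 × (-34.2) = 6796 ft.
B: ISA temp = 14.6°C, deviation +5.4°C, DA = 200 + 120 × 5.4 = 848 ft.
A is higher by 6796 − 848 = 5948 ft.

A by 5948 ft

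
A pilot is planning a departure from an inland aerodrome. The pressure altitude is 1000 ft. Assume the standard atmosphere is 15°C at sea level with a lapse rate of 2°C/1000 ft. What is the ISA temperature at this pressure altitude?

13°C

ISA temperature = 15 − 2 × (1000/1000) = 15 − 2 = 13°C.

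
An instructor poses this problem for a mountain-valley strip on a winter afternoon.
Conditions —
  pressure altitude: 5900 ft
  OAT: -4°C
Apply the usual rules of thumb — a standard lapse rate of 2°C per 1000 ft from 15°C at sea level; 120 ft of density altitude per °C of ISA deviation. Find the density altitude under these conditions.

5036 ft

ISA temperature at 5900 ft = 15 − 2 × (5900/1000) = 3.2°C.
ISA deviation = -4 − 3.2 = -7.2°C.
Density altitude = 5900 + 120 × (-7.2) = 5900 + (-864) = 5036 ft.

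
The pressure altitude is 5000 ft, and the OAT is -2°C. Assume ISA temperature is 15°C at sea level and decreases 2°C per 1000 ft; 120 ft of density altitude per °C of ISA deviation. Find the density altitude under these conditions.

ISA temperature at 5000 ft = 15 − 2 × (5000/1000) = 5°C.
ISA deviation = -2 − 5 = -7°C.
Density altitude = 5000 + 120 × (-7) = 5000 + (-840) = 4160 ft.

4160 ft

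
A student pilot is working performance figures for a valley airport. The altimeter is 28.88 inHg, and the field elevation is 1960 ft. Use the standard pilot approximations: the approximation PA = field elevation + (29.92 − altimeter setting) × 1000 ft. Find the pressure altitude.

Pressure correction = (29.92 − 28.88) × 1000 = +1040 ft.
Pressure altitude = 1960 + (+1040) = 3000 ft.

3000 ft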